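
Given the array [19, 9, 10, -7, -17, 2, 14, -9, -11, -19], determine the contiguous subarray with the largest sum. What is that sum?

Using Kadane's algorithm on [19, 9, 10, -7, -17, 2, 14, -9, -11, -19]:

Scanning through the array:
Position 1 (value 9): max_ending_here = 28, max_so_far = 28
Position 2 (value 10): max_ending_here = 38, max_so_far = 38
Position 3 (value -7): max_ending_here = 31, max_so_far = 38
Position 4 (value -17): max_ending_here = 14, max_so_far = 38
Position 5 (value 2): max_ending_here = 16, max_so_far = 38
Position 6 (value 14): max_ending_here = 30, max_so_far = 38
Position 7 (value -9): max_ending_here = 21, max_so_far = 38
Position 8 (value -11): max_ending_here = 10, max_so_far = 38
Position 9 (value -19): max_ending_here = -9, max_so_far = 38

Maximum subarray: [19, 9, 10]
Maximum sum: 38

The maximum subarray is [19, 9, 10] with sum 38. This subarray runs from index 0 to index 2.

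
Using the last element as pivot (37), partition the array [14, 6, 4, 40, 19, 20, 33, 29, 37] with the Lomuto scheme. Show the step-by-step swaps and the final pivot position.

Lomuto partition with pivot = 37:

Initial array: [14, 6, 4, 40, 19, 20, 33, 29, 37]

arr[0]=14 <= 37: swap with position 0, array becomes [14, 6, 4, 40, 19, 20, 33, 29, 37]
arr[1]=6 <= 37: swap with position 1, array becomes [14, 6, 4, 40, 19, 20, 33, 29, 37]
arr[2]=4 <= 37: swap with position 2, array becomes [14, 6, 4, 40, 19, 20, 33, 29, 37]
arr[3]=40 > 37: no swap
arr[4]=19 <= 37: swap with position 3, array becomes [14, 6, 4, 19, 40, 20, 33, 29, 37]
arr[5]=20 <= 37: swap with position 4, array becomes [14, 6, 4, 19, 20, 40, 33, 29, 37]
arr[6]=33 <= 37: swap with position 5, array becomes [14, 6, 4, 19, 20, 33, 40, 29, 37]
arr[7]=29 <= 37: swap with position 6, array becomes [14, 6, 4, 19, 20, 33, 29, 40, 37]

Place pivot at position 7: [14, 6, 4, 19, 20, 33, 29, 37, 40]
Pivot position: 7

After partitioning with pivot 37, the array becomes [14, 6, 4, 19, 20, 33, 29, 37, 40]. The pivot is placed at index 7. All elements to the left of the pivot are <= 37, and all elements to the right are > 37.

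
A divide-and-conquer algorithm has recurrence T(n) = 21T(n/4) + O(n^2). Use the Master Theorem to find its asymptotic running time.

Master Theorem for T(n) = 21T(n/4) + O(n^2):

a = 21, b = 4, c = 2
log_b(a) = log_4(21) = 2.1962

Case 1: c = 2 < log_4(21) = 2.1962
T(n) = O(n^(log_4 21))

For T(n) = 21T(n/4) + O(n^2): log_4(21) = 2.1962. This is Case 1 of the Master Theorem (c < log_b(a), work dominated by leaves), giving O(n^(log_4 21)).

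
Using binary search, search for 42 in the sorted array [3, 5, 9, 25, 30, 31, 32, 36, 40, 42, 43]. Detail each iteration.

Binary search for 42 in [3, 5, 9, 25, 30, 31, 32, 36, 40, 42, 43]:

lo=0, hi=10, mid=5, arr[mid]=31 -> 31 < 42, search right half
lo=6, hi=10, mid=8, arr[mid]=40 -> 40 < 42, search right half
lo=9, hi=10, mid=9, arr[mid]=42 -> Found target at index 9!

Binary search finds 42 at index 9 after 3 comparisons. The search repeatedly halves the search space by comparing with the middle element.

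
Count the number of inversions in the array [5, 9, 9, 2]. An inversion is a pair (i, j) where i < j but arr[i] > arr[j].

Finding inversions in [5, 9, 9, 2]:

(0, 3): arr[0]=5 > arr[3]=2
(1, 3): arr[1]=9 > arr[3]=2
(2, 3): arr[2]=9 > arr[3]=2

Total inversions: 3

The array has 3 inversion(s): (0,3), (1,3), (2,3). Each pair (i,j) satisfies i < j and arr[i] > arr[j].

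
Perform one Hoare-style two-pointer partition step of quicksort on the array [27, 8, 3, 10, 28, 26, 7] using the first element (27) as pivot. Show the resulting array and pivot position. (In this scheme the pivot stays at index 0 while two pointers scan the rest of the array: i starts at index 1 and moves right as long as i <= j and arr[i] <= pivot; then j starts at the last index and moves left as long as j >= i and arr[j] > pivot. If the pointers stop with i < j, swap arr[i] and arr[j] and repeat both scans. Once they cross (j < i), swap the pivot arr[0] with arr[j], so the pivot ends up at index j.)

Hoare-style two-pointer partition with pivot = 27:

Initial array: [27, 8, 3, 10, 28, 26, 7]

Pointers start at i = 1, j = 6.
i stops at index 4 (arr[4]=28 > 27), j stops at index 6 (arr[6]=7 <= 27): swap arr[4] and arr[6], array becomes [27, 8, 3, 10, 7, 26, 28]
i ends at 6, j ends at 5: the pointers have crossed (j < i), so scanning stops.

Swap pivot arr[0] with arr[5] to place pivot at position 5: [26, 8, 3, 10, 7, 27, 28]
Pivot position: 5

After partitioning with pivot 27, the array becomes [26, 8, 3, 10, 7, 27, 28]. The pivot is placed at index 5. All elements to the left of the pivot are <= 27, and all elements to the right are > 27.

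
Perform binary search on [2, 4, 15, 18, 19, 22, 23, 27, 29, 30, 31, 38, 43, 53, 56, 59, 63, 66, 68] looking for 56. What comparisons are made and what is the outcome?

Binary search for 56 in [2, 4, 15, 18, 19, 22, 23, 27, 29, 30, 31, 38, 43, 53, 56, 59, 63, 66, 68]:

lo=0, hi=18, mid=9, arr[mid]=30 -> 30 < 56, search right half
lo=10, hi=18, mid=14, arr[mid]=56 -> Found target at index 14!

Binary search finds 56 at index 14 after 2 comparisons. The search repeatedly halves the search space by comparing with the middle element.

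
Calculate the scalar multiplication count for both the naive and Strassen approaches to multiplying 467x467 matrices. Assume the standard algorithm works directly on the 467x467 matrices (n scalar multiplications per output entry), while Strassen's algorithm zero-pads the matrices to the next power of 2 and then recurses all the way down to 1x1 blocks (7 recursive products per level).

Matrix multiplication for 467x467 matrices:

Strassen's algorithm requires power-of-2 dimensions. Pad 467x467 to 512x512 (next power of 2).

Standard algorithm: 467^3 = 101847563 multiplications
Strassen's algorithm: 7^(log2(512)) = 7^9 = 40353607 multiplications
Savings: 101847563 - 40353607 = 61493956 multiplications

Standard: 101847563 multiplications (467^3). Strassen: 40353607 multiplications (7^9, after padding to 512x512). Strassen reduces 8 recursive multiplications to 7 at each level.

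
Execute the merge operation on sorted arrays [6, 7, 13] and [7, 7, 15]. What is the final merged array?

Merging process:

Compare 6 vs 7: take 6 from left. Merged: [6]
Compare 7 vs 7: take 7 from left. Merged: [6, 7]
Compare 13 vs 7: take 7 from right. Merged: [6, 7, 7]
Compare 13 vs 7: take 7 from right. Merged: [6, 7, 7, 7]
Compare 13 vs 15: take 13 from left. Merged: [6, 7, 7, 7, 13]
Append remaining from right: [15]. Merged: [6, 7, 7, 7, 13, 15]

Final merged array: [6, 7, 7, 7, 13, 15]
Total comparisons: 5

The merged array is [6, 7, 7, 7, 13, 15], requiring 5 comparisons. The merge step runs in O(n) time where n is the total number of elements.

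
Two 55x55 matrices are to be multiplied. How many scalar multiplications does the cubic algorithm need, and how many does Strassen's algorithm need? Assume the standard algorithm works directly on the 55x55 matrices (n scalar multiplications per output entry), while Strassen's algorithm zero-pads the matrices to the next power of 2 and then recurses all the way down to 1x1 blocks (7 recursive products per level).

Matrix multiplication for 55x55 matrices:

Strassen's algorithm requires power-of-2 dimensions. Pad 55x55 to 64x64 (next power of 2).

Standard algorithm: 55^3 = 166375 multiplications
Strassen's algorithm: 7^(log2(64)) = 7^6 = 117649 multiplications
Savings: 166375 - 117649 = 48726 multiplications

Standard: 166375 multiplications (55^3). Strassen: 117649 multiplications (7^6, after padding to 64x64). Strassen reduces 8 recursive multiplications to 7 at each level.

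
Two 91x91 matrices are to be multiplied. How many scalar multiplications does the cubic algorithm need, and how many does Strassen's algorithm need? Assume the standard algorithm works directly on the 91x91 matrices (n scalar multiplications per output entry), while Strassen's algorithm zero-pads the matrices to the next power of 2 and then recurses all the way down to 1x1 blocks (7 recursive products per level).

Matrix multiplication for 91x91 matrices:

Strassen's algorithm requires power-of-2 dimensions. Pad 91x91 to 128x128 (next power of 2).

Standard algorithm: 91^3 = 753571 multiplications
Strassen's algorithm: 7^(log2(128)) = 7^7 = 823543 multiplications
Difference: 753571 - 823543 = -69972 (Strassen uses MORE here due to padding overhead — for small or just-over-power-of-2 n, padding can outweigh the per-level savings)

Standard: 753571 multiplications (91^3). Strassen: 823543 multiplications (7^7, after padding to 128x128). Strassen reduces 8 recursive multiplications to 7 at each level.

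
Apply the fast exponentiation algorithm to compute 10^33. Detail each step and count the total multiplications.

Computing 10^33 by squaring (build up from 10^1; each line after the first costs one multiplication):

10^1 = 10
10^2 = (10^1)^2 = 10^2 = 100
10^4 = (10^2)^2 = 100^2 = 10000
10^8 = (10^4)^2 = 10000^2 = 100000000
10^16 = (10^8)^2 = 100000000^2 = 10000000000000000
10^32 = (10^16)^2 = 10000000000000000^2 = 100000000000000000000000000000000
10^33 = 10 * 10^32 = 10 * 100000000000000000000000000000000 = 1000000000000000000000000000000000

Result: 1000000000000000000000000000000000
Multiplications needed: 6 (6 lines after 10^1)

10^33 = 1000000000000000000000000000000000. Using exponentiation by squaring, this requires 6 multiplications. The key idea: if the exponent is even, square the half-power; if odd, multiply by the base once.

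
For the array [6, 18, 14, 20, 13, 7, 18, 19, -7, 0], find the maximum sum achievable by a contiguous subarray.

Using Kadane's algorithm on [6, 18, 14, 20, 13, 7, 18, 19, -7, 0]:

Scanning through the array:
Position 1 (value 18): max_ending_here = 24, max_so_far = 24
Position 2 (value 14): max_ending_here = 38, max_so_far = 38
Position 3 (value 20): max_ending_here = 58, max_so_far = 58
Position 4 (value 13): max_ending_here = 71, max_so_far = 71
Position 5 (value 7): max_ending_here = 78, max_so_far = 78
Position 6 (value 18): max_ending_here = 96, max_so_far = 96
Position 7 (value 19): max_ending_here = 115, max_so_far = 115
Position 8 (value -7): max_ending_here = 108, max_so_far = 115
Position 9 (value 0): max_ending_here = 108, max_so_far = 115

Maximum subarray: [6, 18, 14, 20, 13, 7, 18, 19]
Maximum sum: 115

The maximum subarray is [6, 18, 14, 20, 13, 7, 18, 19] with sum 115. This subarray runs from index 0 to index 7.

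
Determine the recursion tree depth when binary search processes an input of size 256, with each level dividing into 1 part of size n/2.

For divide and conquer with division factor 2:

Problem sizes at each level:
Level 0: 256
Level 1: 128
Level 2: 64
Level 3: 32
Level 4: 16
Level 5: 8
Level 6: 4
Level 7: 2
Level 8: 1

The root is level 0 and the size-1 base case is level 8 (the tree spans levels 0 through 8, i.e. 9 levels counting the root), so the depth is the number of divisions: log_2(256) = 8

The recursion tree depth is log_2(256) = 8. At each level, the problem size is divided by 2, so it takes 8 divisions to reduce to a base case of size 1. The algorithm makes 1 recursive call at each level.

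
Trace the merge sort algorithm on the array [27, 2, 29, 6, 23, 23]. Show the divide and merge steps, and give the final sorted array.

Merge sort trace:

Split: [27, 2, 29, 6, 23, 23] -> [27, 2, 29] and [6, 23, 23]
  Split: [27, 2, 29] -> [27] and [2, 29]
    Split: [2, 29] -> [2] and [29]
    Merge: [2] + [29] -> [2, 29]
  Merge: [27] + [2, 29] -> [2, 27, 29]
  Split: [6, 23, 23] -> [6] and [23, 23]
    Split: [23, 23] -> [23] and [23]
    Merge: [23] + [23] -> [23, 23]
  Merge: [6] + [23, 23] -> [6, 23, 23]
Merge: [2, 27, 29] + [6, 23, 23] -> [2, 6, 23, 23, 27, 29]

Final sorted array: [2, 6, 23, 23, 27, 29]

The merge sort proceeds by recursively splitting the array and merging sorted halves.
After all merges, the sorted array is [2, 6, 23, 23, 27, 29].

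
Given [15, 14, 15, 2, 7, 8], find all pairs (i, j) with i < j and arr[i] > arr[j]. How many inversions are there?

Finding inversions in [15, 14, 15, 2, 7, 8]:

(0, 1): arr[0]=15 > arr[1]=14
(0, 3): arr[0]=15 > arr[3]=2
(0, 4): arr[0]=15 > arr[4]=7
(0, 5): arr[0]=15 > arr[5]=8
(1, 3): arr[1]=14 > arr[3]=2
(1, 4): arr[1]=14 > arr[4]=7
(1, 5): arr[1]=14 > arr[5]=8
(2, 3): arr[2]=15 > arr[3]=2
(2, 4): arr[2]=15 > arr[4]=7
(2, 5): arr[2]=15 > arr[5]=8

Total inversions: 10

The array has 10 inversion(s): (0,1), (0,3), (0,4), (0,5), (1,3), (1,4), (1,5), (2,3), (2,4), (2,5). Each pair (i,j) satisfies i < j and arr[i] > arr[j].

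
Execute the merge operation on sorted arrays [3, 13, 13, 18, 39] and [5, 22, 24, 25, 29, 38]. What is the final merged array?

Merging process:

Compare 3 vs 5: take 3 from left. Merged: [3]
Compare 13 vs 5: take 5 from right. Merged: [3, 5]
Compare 13 vs 22: take 13 from left. Merged: [3, 5, 13]
Compare 13 vs 22: take 13 from left. Merged: [3, 5, 13, 13]
Compare 18 vs 22: take 18 from left. Merged: [3, 5, 13, 13, 18]
Compare 39 vs 22: take 22 from right. Merged: [3, 5, 13, 13, 18, 22]
Compare 39 vs 24: take 24 from right. Merged: [3, 5, 13, 13, 18, 22, 24]
Compare 39 vs 25: take 25 from right. Merged: [3, 5, 13, 13, 18, 22, 24, 25]
Compare 39 vs 29: take 29 from right. Merged: [3, 5, 13, 13, 18, 22, 24, 25, 29]
Compare 39 vs 38: take 38 from right. Merged: [3, 5, 13, 13, 18, 22, 24, 25, 29, 38]
Append remaining from left: [39]. Merged: [3, 5, 13, 13, 18, 22, 24, 25, 29, 38, 39]

Final merged array: [3, 5, 13, 13, 18, 22, 24, 25, 29, 38, 39]
Total comparisons: 10

The merged array is [3, 5, 13, 13, 18, 22, 24, 25, 29, 38, 39], requiring 10 comparisons. The merge step runs in O(n) time where n is the total number of elements.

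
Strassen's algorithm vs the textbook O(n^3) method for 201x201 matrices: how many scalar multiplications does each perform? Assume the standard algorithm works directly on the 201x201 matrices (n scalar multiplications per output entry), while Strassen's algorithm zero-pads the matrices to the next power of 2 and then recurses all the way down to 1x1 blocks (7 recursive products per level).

Matrix multiplication for 201x201 matrices:

Strassen's algorithm requires power-of-2 dimensions. Pad 201x201 to 256x256 (next power of 2).

Standard algorithm: 201^3 = 8120601 multiplications
Strassen's algorithm: 7^(log2(256)) = 7^8 = 5764801 multiplications
Savings: 8120601 - 5764801 = 2355800 multiplications

Standard: 8120601 multiplications (201^3). Strassen: 5764801 multiplications (7^8, after padding to 256x256). Strassen reduces 8 recursive multiplications to 7 at each level.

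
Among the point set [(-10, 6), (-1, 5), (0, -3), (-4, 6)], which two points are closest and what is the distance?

Computing all pairwise distances among 4 points:

d((-10, 6), (-1, 5)) = 9.0554
d((-10, 6), (0, -3)) = 13.4536
d((-10, 6), (-4, 6)) = 6.0
d((-1, 5), (0, -3)) = 8.0623
d((-1, 5), (-4, 6)) = 3.1623 <-- minimum
d((0, -3), (-4, 6)) = 9.8489

Closest pair: (-1, 5) and (-4, 6) with distance 3.1623

The closest pair is (-1, 5) and (-4, 6) with Euclidean distance 3.1623. For 4 points, brute-force pairwise comparison is shown above. For large n, the divide-and-conquer algorithm (sort by x, recurse on halves, check the dividing strip) achieves O(n log n).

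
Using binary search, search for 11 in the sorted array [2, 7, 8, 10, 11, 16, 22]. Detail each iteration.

Binary search for 11 in [2, 7, 8, 10, 11, 16, 22]:

lo=0, hi=6, mid=3, arr[mid]=10 -> 10 < 11, search right half
lo=4, hi=6, mid=5, arr[mid]=16 -> 16 > 11, search left half
lo=4, hi=4, mid=4, arr[mid]=11 -> Found target at index 4!

Binary search finds 11 at index 4 after 3 comparisons. The search repeatedly halves the search space by comparing with the middle element.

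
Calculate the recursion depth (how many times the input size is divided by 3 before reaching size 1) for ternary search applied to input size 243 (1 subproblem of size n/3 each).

For divide and conquer with division factor 3:

Problem sizes at each level:
Level 0: 243
Level 1: 81
Level 2: 27
Level 3: 9
Level 4: 3
Level 5: 1

The root is level 0 and the size-1 base case is level 5 (the tree spans levels 0 through 5, i.e. 6 levels counting the root), so the depth is the number of divisions: log_3(243) = 5

The recursion tree depth is log_3(243) = 5. At each level, the problem size is divided by 3, so it takes 5 divisions to reduce to a base case of size 1. The algorithm makes 1 recursive call at each level.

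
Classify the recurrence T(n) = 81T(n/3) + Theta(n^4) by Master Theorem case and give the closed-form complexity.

Master Theorem for T(n) = 81T(n/3) + O(n^4):

a = 81, b = 3, c = 4
log_b(a) = log_3(81) = 4.0000

Case 2: c = 4 = log_3(81) = 4.0000
T(n) = O(n^4 log n) = O(n^4 log n)

For T(n) = 81T(n/3) + O(n^4): log_3(81) = 4.0000. This is Case 2 of the Master Theorem (c = log_b(a), equal work at all levels), giving O(n^4 log n).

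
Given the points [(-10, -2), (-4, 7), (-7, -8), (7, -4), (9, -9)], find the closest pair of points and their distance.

Computing all pairwise distances among 5 points:

d((-10, -2), (-4, 7)) = 10.8167
d((-10, -2), (-7, -8)) = 6.7082
d((-10, -2), (7, -4)) = 17.1172
d((-10, -2), (9, -9)) = 20.2485
d((-4, 7), (-7, -8)) = 15.2971
d((-4, 7), (7, -4)) = 15.5563
d((-4, 7), (9, -9)) = 20.6155
d((-7, -8), (7, -4)) = 14.5602
d((-7, -8), (9, -9)) = 16.0312
d((7, -4), (9, -9)) = 5.3852 <-- minimum

Closest pair: (7, -4) and (9, -9) with distance 5.3852

The closest pair is (7, -4) and (9, -9) with Euclidean distance 5.3852. For 5 points, brute-force pairwise comparison is shown above. For large n, the divide-and-conquer algorithm (sort by x, recurse on halves, check the dividing strip) achieves O(n log n).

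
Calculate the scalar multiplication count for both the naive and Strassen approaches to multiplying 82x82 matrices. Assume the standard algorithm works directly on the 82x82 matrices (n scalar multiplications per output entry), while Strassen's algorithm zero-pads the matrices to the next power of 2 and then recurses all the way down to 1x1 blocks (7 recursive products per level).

Matrix multiplication for 82x82 matrices:

Strassen's algorithm requires power-of-2 dimensions. Pad 82x82 to 128x128 (next power of 2).

Standard algorithm: 82^3 = 551368 multiplications
Strassen's algorithm: 7^(log2(128)) = 7^7 = 823543 multiplications
Difference: 551368 - 823543 = -272175 (Strassen uses MORE here due to padding overhead — for small or just-over-power-of-2 n, padding can outweigh the per-level savings)

Standard: 551368 multiplications (82^3). Strassen: 823543 multiplications (7^7, after padding to 128x128). Strassen reduces 8 recursive multiplications to 7 at each level.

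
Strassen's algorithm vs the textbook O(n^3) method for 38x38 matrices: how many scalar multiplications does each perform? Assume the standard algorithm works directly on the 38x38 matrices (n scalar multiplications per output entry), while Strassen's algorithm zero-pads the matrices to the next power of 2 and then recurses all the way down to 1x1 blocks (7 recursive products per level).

Matrix multiplication for 38x38 matrices:

Strassen's algorithm requires power-of-2 dimensions. Pad 38x38 to 64x64 (next power of 2).

Standard algorithm: 38^3 = 54872 multiplications
Strassen's algorithm: 7^(log2(64)) = 7^6 = 117649 multiplications
Difference: 54872 - 117649 = -62777 (Strassen uses MORE here due to padding overhead — for small or just-over-power-of-2 n, padding can outweigh the per-level savings)

Standard: 54872 multiplications (38^3). Strassen: 117649 multiplications (7^6, after padding to 64x64). Strassen reduces 8 recursive multiplications to 7 at each level.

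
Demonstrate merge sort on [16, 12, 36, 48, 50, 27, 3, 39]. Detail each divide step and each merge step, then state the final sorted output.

Merge sort trace:

Split: [16, 12, 36, 48, 50, 27, 3, 39] -> [16, 12, 36, 48] and [50, 27, 3, 39]
  Split: [16, 12, 36, 48] -> [16, 12] and [36, 48]
    Split: [16, 12] -> [16] and [12]
    Merge: [16] + [12] -> [12, 16]
    Split: [36, 48] -> [36] and [48]
    Merge: [36] + [48] -> [36, 48]
  Merge: [12, 16] + [36, 48] -> [12, 16, 36, 48]
  Split: [50, 27, 3, 39] -> [50, 27] and [3, 39]
    Split: [50, 27] -> [50] and [27]
    Merge: [50] + [27] -> [27, 50]
    Split: [3, 39] -> [3] and [39]
    Merge: [3] + [39] -> [3, 39]
  Merge: [27, 50] + [3, 39] -> [3, 27, 39, 50]
Merge: [12, 16, 36, 48] + [3, 27, 39, 50] -> [3, 12, 16, 27, 36, 39, 48, 50]

Final sorted array: [3, 12, 16, 27, 36, 39, 48, 50]

The merge sort proceeds by recursively splitting the array and merging sorted halves.
After all merges, the sorted array is [3, 12, 16, 27, 36, 39, 48, 50].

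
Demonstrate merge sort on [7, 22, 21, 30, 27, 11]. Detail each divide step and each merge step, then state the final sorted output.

Merge sort trace:

Split: [7, 22, 21, 30, 27, 11] -> [7, 22, 21] and [30, 27, 11]
  Split: [7, 22, 21] -> [7] and [22, 21]
    Split: [22, 21] -> [22] and [21]
    Merge: [22] + [21] -> [21, 22]
  Merge: [7] + [21, 22] -> [7, 21, 22]
  Split: [30, 27, 11] -> [30] and [27, 11]
    Split: [27, 11] -> [27] and [11]
    Merge: [27] + [11] -> [11, 27]
  Merge: [30] + [11, 27] -> [11, 27, 30]
Merge: [7, 21, 22] + [11, 27, 30] -> [7, 11, 21, 22, 27, 30]

Final sorted array: [7, 11, 21, 22, 27, 30]

The merge sort proceeds by recursively splitting the array and merging sorted halves.
After all merges, the sorted array is [7, 11, 21, 22, 27, 30].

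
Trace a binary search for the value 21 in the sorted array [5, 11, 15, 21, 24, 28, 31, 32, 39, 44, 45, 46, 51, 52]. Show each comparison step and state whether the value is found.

Binary search for 21 in [5, 11, 15, 21, 24, 28, 31, 32, 39, 44, 45, 46, 51, 52]:

lo=0, hi=13, mid=6, arr[mid]=31 -> 31 > 21, search left half
lo=0, hi=5, mid=2, arr[mid]=15 -> 15 < 21, search right half
lo=3, hi=5, mid=4, arr[mid]=24 -> 24 > 21, search left half
lo=3, hi=3, mid=3, arr[mid]=21 -> Found target at index 3!

Binary search finds 21 at index 3 after 4 comparisons. The search repeatedly halves the search space by comparing with the middle element.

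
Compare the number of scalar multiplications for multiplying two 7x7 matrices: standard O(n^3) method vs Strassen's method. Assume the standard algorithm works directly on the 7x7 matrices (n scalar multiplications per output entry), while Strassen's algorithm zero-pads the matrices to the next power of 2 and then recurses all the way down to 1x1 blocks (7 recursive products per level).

Matrix multiplication for 7x7 matrices:

Strassen's algorithm requires power-of-2 dimensions. Pad 7x7 to 8x8 (next power of 2).

Standard algorithm: 7^3 = 343 multiplications
Strassen's algorithm: 7^(log2(8)) = 7^3 = 343 multiplications
Savings: 343 - 343 = 0 multiplications

Standard: 343 multiplications (7^3). Strassen: 343 multiplications (7^3, after padding to 8x8). Strassen reduces 8 recursive multiplications to 7 at each level.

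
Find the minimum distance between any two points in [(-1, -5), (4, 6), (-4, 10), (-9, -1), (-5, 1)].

Computing all pairwise distances among 5 points:

d((-1, -5), (4, 6)) = 12.083
d((-1, -5), (-4, 10)) = 15.2971
d((-1, -5), (-9, -1)) = 8.9443
d((-1, -5), (-5, 1)) = 7.2111
d((4, 6), (-4, 10)) = 8.9443
d((4, 6), (-9, -1)) = 14.7648
d((4, 6), (-5, 1)) = 10.2956
d((-4, 10), (-9, -1)) = 12.083
d((-4, 10), (-5, 1)) = 9.0554
d((-9, -1), (-5, 1)) = 4.4721 <-- minimum

Closest pair: (-9, -1) and (-5, 1) with distance 4.4721

The closest pair is (-9, -1) and (-5, 1) with Euclidean distance 4.4721. For 5 points, brute-force pairwise comparison is shown above. For large n, the divide-and-conquer algorithm (sort by x, recurse on halves, check the dividing strip) achieves O(n log n).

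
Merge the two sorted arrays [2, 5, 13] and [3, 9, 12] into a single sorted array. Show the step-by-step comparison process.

Merging process:

Compare 2 vs 3: take 2 from left. Merged: [2]
Compare 5 vs 3: take 3 from right. Merged: [2, 3]
Compare 5 vs 9: take 5 from left. Merged: [2, 3, 5]
Compare 13 vs 9: take 9 from right. Merged: [2, 3, 5, 9]
Compare 13 vs 12: take 12 from right. Merged: [2, 3, 5, 9, 12]
Append remaining from left: [13]. Merged: [2, 3, 5, 9, 12, 13]

Final merged array: [2, 3, 5, 9, 12, 13]
Total comparisons: 5

The merged array is [2, 3, 5, 9, 12, 13], requiring 5 comparisons. The merge step runs in O(n) time where n is the total number of elements.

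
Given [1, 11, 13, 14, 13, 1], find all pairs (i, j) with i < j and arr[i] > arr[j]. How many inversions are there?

Finding inversions in [1, 11, 13, 14, 13, 1]:

(1, 5): arr[1]=11 > arr[5]=1
(2, 5): arr[2]=13 > arr[5]=1
(3, 4): arr[3]=14 > arr[4]=13
(3, 5): arr[3]=14 > arr[5]=1
(4, 5): arr[4]=13 > arr[5]=1

Total inversions: 5

The array has 5 inversion(s): (1,5), (2,5), (3,4), (3,5), (4,5). Each pair (i,j) satisfies i < j and arr[i] > arr[j].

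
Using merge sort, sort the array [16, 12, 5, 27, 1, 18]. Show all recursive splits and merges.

Merge sort trace:

Split: [16, 12, 5, 27, 1, 18] -> [16, 12, 5] and [27, 1, 18]
  Split: [16, 12, 5] -> [16] and [12, 5]
    Split: [12, 5] -> [12] and [5]
    Merge: [12] + [5] -> [5, 12]
  Merge: [16] + [5, 12] -> [5, 12, 16]
  Split: [27, 1, 18] -> [27] and [1, 18]
    Split: [1, 18] -> [1] and [18]
    Merge: [1] + [18] -> [1, 18]
  Merge: [27] + [1, 18] -> [1, 18, 27]
Merge: [5, 12, 16] + [1, 18, 27] -> [1, 5, 12, 16, 18, 27]

Final sorted array: [1, 5, 12, 16, 18, 27]

The merge sort proceeds by recursively splitting the array and merging sorted halves.
After all merges, the sorted array is [1, 5, 12, 16, 18, 27].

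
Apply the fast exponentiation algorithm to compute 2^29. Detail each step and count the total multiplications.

Computing 2^29 by squaring (build up from 2^1; each line after the first costs one multiplication):

2^1 = 2
2^2 = (2^1)^2 = 2^2 = 4
2^3 = 2 * 2^2 = 2 * 4 = 8
2^6 = (2^3)^2 = 8^2 = 64
2^7 = 2 * 2^6 = 2 * 64 = 128
2^14 = (2^7)^2 = 128^2 = 16384
2^28 = (2^14)^2 = 16384^2 = 268435456
2^29 = 2 * 2^28 = 2 * 268435456 = 536870912

Result: 536870912
Multiplications needed: 7 (7 lines after 2^1)

2^29 = 536870912. Using exponentiation by squaring, this requires 7 multiplications. The key idea: if the exponent is even, square the half-power; if odd, multiply by the base once.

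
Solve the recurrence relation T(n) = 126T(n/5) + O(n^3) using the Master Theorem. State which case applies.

Master Theorem for T(n) = 126T(n/5) + O(n^3):

a = 126, b = 5, c = 3
log_b(a) = log_5(126) = 3.0050

Case 1: c = 3 < log_5(126) = 3.0050
T(n) = O(n^(log_5 126))

For T(n) = 126T(n/5) + O(n^3): log_5(126) = 3.0050. This is Case 1 of the Master Theorem (c < log_b(a), work dominated by leaves), giving O(n^(log_5 126)).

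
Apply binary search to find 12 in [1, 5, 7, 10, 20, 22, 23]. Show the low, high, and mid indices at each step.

Binary search for 12 in [1, 5, 7, 10, 20, 22, 23]:

lo=0, hi=6, mid=3, arr[mid]=10 -> 10 < 12, search right half
lo=4, hi=6, mid=5, arr[mid]=22 -> 22 > 12, search left half
lo=4, hi=4, mid=4, arr[mid]=20 -> 20 > 12, search left half
lo=4 > hi=3, target 12 not found

Binary search determines that 12 is not in the array after 3 comparisons. The search space was exhausted without finding the target.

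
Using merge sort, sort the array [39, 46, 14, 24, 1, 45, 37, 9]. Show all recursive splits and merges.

Merge sort trace:

Split: [39, 46, 14, 24, 1, 45, 37, 9] -> [39, 46, 14, 24] and [1, 45, 37, 9]
  Split: [39, 46, 14, 24] -> [39, 46] and [14, 24]
    Split: [39, 46] -> [39] and [46]
    Merge: [39] + [46] -> [39, 46]
    Split: [14, 24] -> [14] and [24]
    Merge: [14] + [24] -> [14, 24]
  Merge: [39, 46] + [14, 24] -> [14, 24, 39, 46]
  Split: [1, 45, 37, 9] -> [1, 45] and [37, 9]
    Split: [1, 45] -> [1] and [45]
    Merge: [1] + [45] -> [1, 45]
    Split: [37, 9] -> [37] and [9]
    Merge: [37] + [9] -> [9, 37]
  Merge: [1, 45] + [9, 37] -> [1, 9, 37, 45]
Merge: [14, 24, 39, 46] + [1, 9, 37, 45] -> [1, 9, 14, 24, 37, 39, 45, 46]

Final sorted array: [1, 9, 14, 24, 37, 39, 45, 46]

The merge sort proceeds by recursively splitting the array and merging sorted halves.
After all merges, the sorted array is [1, 9, 14, 24, 37, 39, 45, 46].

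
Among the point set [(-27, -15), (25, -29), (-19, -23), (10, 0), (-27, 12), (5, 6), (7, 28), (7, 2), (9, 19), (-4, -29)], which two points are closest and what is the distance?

Computing all pairwise distances among 10 points:

d((-27, -15), (25, -29)) = 53.8516
d((-27, -15), (-19, -23)) = 11.3137
d((-27, -15), (10, 0)) = 39.9249
d((-27, -15), (-27, 12)) = 27.0
d((-27, -15), (5, 6)) = 38.2753
d((-27, -15), (7, 28)) = 54.8179
d((-27, -15), (7, 2)) = 38.0132
d((-27, -15), (9, 19)) = 49.5177
d((-27, -15), (-4, -29)) = 26.9258
d((25, -29), (-19, -23)) = 44.4072
d((25, -29), (10, 0)) = 32.6497
d((25, -29), (-27, 12)) = 66.2193
d((25, -29), (5, 6)) = 40.3113
d((25, -29), (7, 28)) = 59.7746
d((25, -29), (7, 2)) = 35.8469
d((25, -29), (9, 19)) = 50.5964
d((25, -29), (-4, -29)) = 29.0
d((-19, -23), (10, 0)) = 37.0135
d((-19, -23), (-27, 12)) = 35.9026
d((-19, -23), (5, 6)) = 37.6431
d((-19, -23), (7, 28)) = 57.2451
d((-19, -23), (7, 2)) = 36.0694
d((-19, -23), (9, 19)) = 50.4777
d((-19, -23), (-4, -29)) = 16.1555
d((10, 0), (-27, 12)) = 38.8973
d((10, 0), (5, 6)) = 7.8102
d((10, 0), (7, 28)) = 28.1603
d((10, 0), (7, 2)) = 3.6056 <-- minimum
d((10, 0), (9, 19)) = 19.0263
d((10, 0), (-4, -29)) = 32.2025
d((-27, 12), (5, 6)) = 32.5576
d((-27, 12), (7, 28)) = 37.5766
d((-27, 12), (7, 2)) = 35.4401
d((-27, 12), (9, 19)) = 36.6742
d((-27, 12), (-4, -29)) = 47.0106
d((5, 6), (7, 28)) = 22.0907
d((5, 6), (7, 2)) = 4.4721
d((5, 6), (9, 19)) = 13.6015
d((5, 6), (-4, -29)) = 36.1386
d((7, 28), (7, 2)) = 26.0
d((7, 28), (9, 19)) = 9.2195
d((7, 28), (-4, -29)) = 58.0517
d((7, 2), (9, 19)) = 17.1172
d((7, 2), (-4, -29)) = 32.8938
d((9, 19), (-4, -29)) = 49.7293

Closest pair: (10, 0) and (7, 2) with distance 3.6056

The closest pair is (10, 0) and (7, 2) with Euclidean distance 3.6056. For 10 points, brute-force pairwise comparison is shown above. For large n, the divide-and-conquer algorithm (sort by x, recurse on halves, check the dividing strip) achieves O(n log n).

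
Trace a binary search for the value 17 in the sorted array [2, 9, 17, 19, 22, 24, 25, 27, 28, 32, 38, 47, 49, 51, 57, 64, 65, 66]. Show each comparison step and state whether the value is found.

Binary search for 17 in [2, 9, 17, 19, 22, 24, 25, 27, 28, 32, 38, 47, 49, 51, 57, 64, 65, 66]:

lo=0, hi=17, mid=8, arr[mid]=28 -> 28 > 17, search left half
lo=0, hi=7, mid=3, arr[mid]=19 -> 19 > 17, search left half
lo=0, hi=2, mid=1, arr[mid]=9 -> 9 < 17, search right half
lo=2, hi=2, mid=2, arr[mid]=17 -> Found target at index 2!

Binary search finds 17 at index 2 after 4 comparisons. The search repeatedly halves the search space by comparing with the middle element.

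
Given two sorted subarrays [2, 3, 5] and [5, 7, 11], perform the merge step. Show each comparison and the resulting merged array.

Merging process:

Compare 2 vs 5: take 2 from left. Merged: [2]
Compare 3 vs 5: take 3 from left. Merged: [2, 3]
Compare 5 vs 5: take 5 from left. Merged: [2, 3, 5]
Append remaining from right: [5, 7, 11]. Merged: [2, 3, 5, 5, 7, 11]

Final merged array: [2, 3, 5, 5, 7, 11]
Total comparisons: 3

The merged array is [2, 3, 5, 5, 7, 11], requiring 3 comparisons. The merge step runs in O(n) time where n is the total number of elements.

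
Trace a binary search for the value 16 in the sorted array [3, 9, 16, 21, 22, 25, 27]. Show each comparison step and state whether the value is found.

Binary search for 16 in [3, 9, 16, 21, 22, 25, 27]:

lo=0, hi=6, mid=3, arr[mid]=21 -> 21 > 16, search left half
lo=0, hi=2, mid=1, arr[mid]=9 -> 9 < 16, search right half
lo=2, hi=2, mid=2, arr[mid]=16 -> Found target at index 2!

Binary search finds 16 at index 2 after 3 comparisons. The search repeatedly halves the search space by comparing with the middle element.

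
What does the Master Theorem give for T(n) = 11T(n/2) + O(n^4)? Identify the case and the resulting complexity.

Master Theorem for T(n) = 11T(n/2) + O(n^4):

a = 11, b = 2, c = 4
log_b(a) = log_2(11) = 3.4594

Case 3: c = 4 > log_2(11) = 3.4594
T(n) = O(n^4) = O(n^4)

For T(n) = 11T(n/2) + O(n^4): log_2(11) = 3.4594. This is Case 3 of the Master Theorem (c > log_b(a), work dominated by root), giving O(n^4).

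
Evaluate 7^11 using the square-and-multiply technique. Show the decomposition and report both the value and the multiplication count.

Computing 7^11 by squaring (build up from 7^1; each line after the first costs one multiplication):

7^1 = 7
7^2 = (7^1)^2 = 7^2 = 49
7^4 = (7^2)^2 = 49^2 = 2401
7^5 = 7 * 7^4 = 7 * 2401 = 16807
7^10 = (7^5)^2 = 16807^2 = 282475249
7^11 = 7 * 7^10 = 7 * 282475249 = 1977326743

Result: 1977326743
Multiplications needed: 5 (5 lines after 7^1)

7^11 = 1977326743. Using exponentiation by squaring, this requires 5 multiplications. The key idea: if the exponent is even, square the half-power; if odd, multiply by the base once.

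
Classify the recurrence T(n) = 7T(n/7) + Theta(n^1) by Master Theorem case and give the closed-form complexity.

Master Theorem for T(n) = 7T(n/7) + O(n^1):

a = 7, b = 7, c = 1
log_b(a) = log_7(7) = 1.0000

Case 2: c = 1 = log_7(7) = 1.0000
T(n) = O(n^1 log n) = O(n log n)

For T(n) = 7T(n/7) + O(n^1): log_7(7) = 1.0000. This is Case 2 of the Master Theorem (c = log_b(a), equal work at all levels), giving O(n log n).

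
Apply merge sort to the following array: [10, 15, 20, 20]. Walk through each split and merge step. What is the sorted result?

Merge sort trace:

Split: [10, 15, 20, 20] -> [10, 15] and [20, 20]
  Split: [10, 15] -> [10] and [15]
  Merge: [10] + [15] -> [10, 15]
  Split: [20, 20] -> [20] and [20]
  Merge: [20] + [20] -> [20, 20]
Merge: [10, 15] + [20, 20] -> [10, 15, 20, 20]

Final sorted array: [10, 15, 20, 20]

The merge sort proceeds by recursively splitting the array and merging sorted halves.
After all merges, the sorted array is [10, 15, 20, 20].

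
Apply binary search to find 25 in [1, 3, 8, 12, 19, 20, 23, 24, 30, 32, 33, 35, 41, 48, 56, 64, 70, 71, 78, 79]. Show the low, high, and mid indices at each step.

Binary search for 25 in [1, 3, 8, 12, 19, 20, 23, 24, 30, 32, 33, 35, 41, 48, 56, 64, 70, 71, 78, 79]:

lo=0, hi=19, mid=9, arr[mid]=32 -> 32 > 25, search left half
lo=0, hi=8, mid=4, arr[mid]=19 -> 19 < 25, search right half
lo=5, hi=8, mid=6, arr[mid]=23 -> 23 < 25, search right half
lo=7, hi=8, mid=7, arr[mid]=24 -> 24 < 25, search right half
lo=8, hi=8, mid=8, arr[mid]=30 -> 30 > 25, search left half
lo=8 > hi=7, target 25 not found

Binary search determines that 25 is not in the array after 5 comparisons. The search space was exhausted without finding the target.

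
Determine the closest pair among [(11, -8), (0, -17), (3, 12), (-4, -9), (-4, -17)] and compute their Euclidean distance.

Computing all pairwise distances among 5 points:

d((11, -8), (0, -17)) = 14.2127
d((11, -8), (3, 12)) = 21.5407
d((11, -8), (-4, -9)) = 15.0333
d((11, -8), (-4, -17)) = 17.4929
d((0, -17), (3, 12)) = 29.1548
d((0, -17), (-4, -9)) = 8.9443
d((0, -17), (-4, -17)) = 4.0 <-- minimum
d((3, 12), (-4, -9)) = 22.1359
d((3, 12), (-4, -17)) = 29.8329
d((-4, -9), (-4, -17)) = 8.0

Closest pair: (0, -17) and (-4, -17) with distance 4.0

The closest pair is (0, -17) and (-4, -17) with Euclidean distance 4.0. For 5 points, brute-force pairwise comparison is shown above. For large n, the divide-and-conquer algorithm (sort by x, recurse on halves, check the dividing strip) achieves O(n log n).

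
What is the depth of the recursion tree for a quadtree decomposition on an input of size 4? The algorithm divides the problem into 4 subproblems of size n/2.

For divide and conquer with division factor 2:

Problem sizes at each level:
Level 0: 4
Level 1: 2
Level 2: 1

The root is level 0 and the size-1 base case is level 2 (the tree spans levels 0 through 2, i.e. 3 levels counting the root), so the depth is the number of divisions: log_2(4) = 2

The recursion tree depth is log_2(4) = 2. At each level, the problem size is divided by 2, so it takes 2 divisions to reduce to a base case of size 1. The algorithm makes 4 recursive calls at each level.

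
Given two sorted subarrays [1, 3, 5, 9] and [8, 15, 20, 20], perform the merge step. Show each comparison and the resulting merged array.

Merging process:

Compare 1 vs 8: take 1 from left. Merged: [1]
Compare 3 vs 8: take 3 from left. Merged: [1, 3]
Compare 5 vs 8: take 5 from left. Merged: [1, 3, 5]
Compare 9 vs 8: take 8 from right. Merged: [1, 3, 5, 8]
Compare 9 vs 15: take 9 from left. Merged: [1, 3, 5, 8, 9]
Append remaining from right: [15, 20, 20]. Merged: [1, 3, 5, 8, 9, 15, 20, 20]

Final merged array: [1, 3, 5, 8, 9, 15, 20, 20]
Total comparisons: 5

The merged array is [1, 3, 5, 8, 9, 15, 20, 20], requiring 5 comparisons. The merge step runs in O(n) time where n is the total number of elements.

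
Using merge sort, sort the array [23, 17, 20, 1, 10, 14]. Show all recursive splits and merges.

Merge sort trace:

Split: [23, 17, 20, 1, 10, 14] -> [23, 17, 20] and [1, 10, 14]
  Split: [23, 17, 20] -> [23] and [17, 20]
    Split: [17, 20] -> [17] and [20]
    Merge: [17] + [20] -> [17, 20]
  Merge: [23] + [17, 20] -> [17, 20, 23]
  Split: [1, 10, 14] -> [1] and [10, 14]
    Split: [10, 14] -> [10] and [14]
    Merge: [10] + [14] -> [10, 14]
  Merge: [1] + [10, 14] -> [1, 10, 14]
Merge: [17, 20, 23] + [1, 10, 14] -> [1, 10, 14, 17, 20, 23]

Final sorted array: [1, 10, 14, 17, 20, 23]

The merge sort proceeds by recursively splitting the array and merging sorted halves.
After all merges, the sorted array is [1, 10, 14, 17, 20, 23].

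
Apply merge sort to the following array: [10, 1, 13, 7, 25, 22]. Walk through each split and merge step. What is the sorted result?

Merge sort trace:

Split: [10, 1, 13, 7, 25, 22] -> [10, 1, 13] and [7, 25, 22]
  Split: [10, 1, 13] -> [10] and [1, 13]
    Split: [1, 13] -> [1] and [13]
    Merge: [1] + [13] -> [1, 13]
  Merge: [10] + [1, 13] -> [1, 10, 13]
  Split: [7, 25, 22] -> [7] and [25, 22]
    Split: [25, 22] -> [25] and [22]
    Merge: [25] + [22] -> [22, 25]
  Merge: [7] + [22, 25] -> [7, 22, 25]
Merge: [1, 10, 13] + [7, 22, 25] -> [1, 7, 10, 13, 22, 25]

Final sorted array: [1, 7, 10, 13, 22, 25]

The merge sort proceeds by recursively splitting the array and merging sorted halves.
After all merges, the sorted array is [1, 7, 10, 13, 22, 25].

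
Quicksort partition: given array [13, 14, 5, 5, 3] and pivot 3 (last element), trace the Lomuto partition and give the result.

Lomuto partition with pivot = 3:

Initial array: [13, 14, 5, 5, 3]

arr[0]=13 > 3: no swap
arr[1]=14 > 3: no swap
arr[2]=5 > 3: no swap
arr[3]=5 > 3: no swap

Place pivot at position 0: [3, 14, 5, 5, 13]
Pivot position: 0

After partitioning with pivot 3, the array becomes [3, 14, 5, 5, 13]. The pivot is placed at index 0. All elements to the left of the pivot are <= 3, and all elements to the right are > 3.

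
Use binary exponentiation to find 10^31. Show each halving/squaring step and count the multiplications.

Computing 10^31 by squaring (build up from 10^1; each line after the first costs one multiplication):

10^1 = 10
10^2 = (10^1)^2 = 10^2 = 100
10^3 = 10 * 10^2 = 10 * 100 = 1000
10^6 = (10^3)^2 = 1000^2 = 1000000
10^7 = 10 * 10^6 = 10 * 1000000 = 10000000
10^14 = (10^7)^2 = 10000000^2 = 100000000000000
10^15 = 10 * 10^14 = 10 * 100000000000000 = 1000000000000000
10^30 = (10^15)^2 = 1000000000000000^2 = 1000000000000000000000000000000
10^31 = 10 * 10^30 = 10 * 1000000000000000000000000000000 = 10000000000000000000000000000000

Result: 10000000000000000000000000000000
Multiplications needed: 8 (8 lines after 10^1)

10^31 = 10000000000000000000000000000000. Using exponentiation by squaring, this requires 8 multiplications. The key idea: if the exponent is even, square the half-power; if odd, multiply by the base once.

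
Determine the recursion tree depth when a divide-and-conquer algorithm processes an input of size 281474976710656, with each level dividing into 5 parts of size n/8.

For divide and conquer with division factor 8:

Problem sizes at each level:
Level 0: 281474976710656
Level 1: 35184372088832
Level 2: 4398046511104
Level 3: 549755813888
Level 4: 68719476736
Level 5: 8589934592
Level 6: 1073741824
Level 7: 134217728
Level 8: 16777216
Level 9: 2097152
Level 10: 262144
Level 11: 32768
Level 12: 4096
Level 13: 512
Level 14: 64
Level 15: 8
Level 16: 1

The root is level 0 and the size-1 base case is level 16 (the tree spans levels 0 through 16, i.e. 17 levels counting the root), so the depth is the number of divisions: log_8(281474976710656) = 16

The recursion tree depth is log_8(281474976710656) = 16. At each level, the problem size is divided by 8, so it takes 16 divisions to reduce to a base case of size 1. The algorithm makes 5 recursive calls at each level.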